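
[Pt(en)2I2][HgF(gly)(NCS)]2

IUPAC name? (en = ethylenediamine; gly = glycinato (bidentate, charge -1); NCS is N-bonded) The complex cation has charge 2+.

bis(ethylenediamine)diiodoplatinum(IV) fluoro(glycinato)isothiocyanatomercurate(II)

Both ions are complex: the cation is named first with the plain metal name, the anion second with the -ate form; each ion's ligands are alphabetised independently.
The complex cation is given as 2+; its ligand charges sum to -2, so Pt = +4.
With 2 anions per cation, each anion must be 2/2 = 1−.
Anion: ligand charges sum to -3; for the ion to be 1−, Hg = +2.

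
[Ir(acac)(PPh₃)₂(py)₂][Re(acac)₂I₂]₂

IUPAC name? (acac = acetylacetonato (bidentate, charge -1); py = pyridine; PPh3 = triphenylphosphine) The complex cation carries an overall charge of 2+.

(acetylacetonato)bis(pyridine)bis(triphenylphosphine)iridium(III) bis(acetylacetonato)diiodorhenate(III)

Both ions are complex: the cation is named first with the plain metal name, the anion second with the -ate form; each ion's ligands are alphabetised independently.
The complex cation is given as 2+; its ligand charges sum to -1, so Ir = +3.
With 2 anions per cation, each anion must be 2/2 = 1−.
Anion: ligand charges sum to -4; for the ion to be 1−, Re = +3.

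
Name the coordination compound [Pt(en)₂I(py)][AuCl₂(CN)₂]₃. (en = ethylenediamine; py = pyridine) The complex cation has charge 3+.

bis(ethylenediamine)iodo(pyridine)platinum(IV) dichlorodicyanoaurate(III)

The complex cation is given as 3+; its ligand charges sum to -1, so Pt = +4.
With 3 anions per cation, each anion must be 3/3 = 1−.
Anion: ligand charges sum to -4; for the ion to be 1−, Au = +3.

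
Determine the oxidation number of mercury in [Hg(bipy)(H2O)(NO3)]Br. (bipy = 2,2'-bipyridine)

1 bromide outside the brackets (-1 each) → the complex ion is 1+.
Ligand charges: 1×bipy neutral; 1×H2O neutral; 1×NO3 = -1; sum -1.
Hg + (-1) = 1+ ⇒ Hg is +2.

+2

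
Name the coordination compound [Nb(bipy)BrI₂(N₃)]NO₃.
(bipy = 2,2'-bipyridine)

The 1 nitrate counter-ion carries a total charge of -1, so each complex ion is 1+.
Ligand charges: 1×azido (-1 each), 2×iodo (-1 each), 1×2,2'-bipyridine (neutral), 1×bromo (-1 each); total -4. So Nb + (-4) = 1+, giving Nb = +5.
Ligands are named alphabetically: azido before bipyridine before bromo before iodo.

azido(2,2'-bipyridine)bromodiiodoniobium(V) nitrate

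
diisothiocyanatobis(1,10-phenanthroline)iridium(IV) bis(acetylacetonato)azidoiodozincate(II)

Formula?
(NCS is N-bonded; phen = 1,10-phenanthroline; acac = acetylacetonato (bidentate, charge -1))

[Ir(NCS)2(phen)2][Zn(acac)2I(N3)]

Cation [Ir…]: ligand charges -2, Ir(IV) ⇒ ion charge 2+.
Anion [Zn…]: ligand charges -4, Zn(II) ⇒ ion charge 2−.
One 2+ cation balances one 2− anion.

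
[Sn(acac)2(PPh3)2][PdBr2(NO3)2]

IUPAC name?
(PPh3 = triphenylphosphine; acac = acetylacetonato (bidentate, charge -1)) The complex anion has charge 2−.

Both ions are complex: the cation is named first with the plain metal name, the anion second with the -ate form; each ion's ligands are alphabetised independently.
The complex anion is given as 2−; its ligand charges sum to -4, so Pd = +2.
A 1:1 salt means the cation carries the equal and opposite charge, 2+.
Cation: ligand charges sum to -2; for the ion to be 2+, Sn = +4.

bis(acetylacetonato)bis(triphenylphosphine)tin(IV) dibromodinitratopalladate(II)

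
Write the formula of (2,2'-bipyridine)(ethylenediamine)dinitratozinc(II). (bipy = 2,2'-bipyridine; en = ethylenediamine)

[Zn(bipy)(en)(NO3)2]

Ligands: 1 2,2'-bipyridine (bipy, neutral), 2 nitrato (NO3, -1), 1 ethylenediamine (en, neutral). Ligand charge sum = -2.
With Zn in oxidation state +2, the complex ion is [Zn...].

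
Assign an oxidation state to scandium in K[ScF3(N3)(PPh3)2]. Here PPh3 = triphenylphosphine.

+3

1 potassium outside the brackets (+1 each) → the complex ion is 1−.
Ligand charges: 1×N3 = -1; 2×PPh3 neutral; 3×F = -3; sum -4.
Sc + (-4) = 1− ⇒ Sc is +3.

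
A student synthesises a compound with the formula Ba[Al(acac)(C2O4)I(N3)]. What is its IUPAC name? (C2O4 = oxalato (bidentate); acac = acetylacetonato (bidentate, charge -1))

barium (acetylacetonato)azidoiodooxalatoaluminate(III)

The 1 barium counter-ion carries a total charge of +2, so each complex ion is 2−.
Ligand charges: 1×oxalato (-2 each), 1×acetylacetonato (-1 each), 1×iodo (-1 each), 1×azido (-1 each); total -5. So Al + (-5) = 2−, giving Al = +3.
The complex ion is anionic, so aluminium takes the -ate form aluminate(III).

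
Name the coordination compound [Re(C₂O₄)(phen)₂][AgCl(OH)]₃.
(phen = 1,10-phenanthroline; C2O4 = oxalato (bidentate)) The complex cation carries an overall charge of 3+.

oxalatobis(1,10-phenanthroline)rhenium(V) chlorohydroxoargentate(I)

Both ions are complex: the cation is named first with the plain metal name, the anion second with the -ate form; each ion's ligands are alphabetised independently.
The complex cation is given as 3+; its ligand charges sum to -2, so Re = +5.
With 3 anions per cation, each anion must be 3/3 = 1−.
Anion: ligand charges sum to -2; for the ion to be 1−, Ag = +1.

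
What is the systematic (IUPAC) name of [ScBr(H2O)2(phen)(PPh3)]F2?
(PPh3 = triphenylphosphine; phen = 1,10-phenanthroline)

The 2 fluoride counter-ions carry a total charge of -2, so each complex ion is 2+.
Ligand charges: 1×bromo (-1 each), 2×aqua (neutral), 1×triphenylphosphine (neutral), 1×1,10-phenanthroline (neutral); total -1. So Sc + (-1) = 2+, giving Sc = +3.
Ligands are named alphabetically: aqua before bromo before phenanthroline before triphenylphosphine.

diaquabromo(1,10-phenanthroline)(triphenylphosphine)scandium(III) fluoride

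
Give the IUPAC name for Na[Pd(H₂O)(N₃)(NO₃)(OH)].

sodium aquaazidohydroxonitratopalladate(II)

The 1 sodium counter-ion carries a total charge of +1, so each complex ion is 1−.
Ligand charges: 1×aqua (neutral), 1×azido (-1 each), 1×nitrato (-1 each), 1×hydroxo (-1 each); total -3. So Pd + (-3) = 1−, giving Pd = +2.
The complex ion is anionic, so palladium takes the -ate form palladate(II).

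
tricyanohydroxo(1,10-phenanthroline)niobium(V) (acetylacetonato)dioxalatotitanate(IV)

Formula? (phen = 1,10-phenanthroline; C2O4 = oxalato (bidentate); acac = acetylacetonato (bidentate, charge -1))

[Nb(CN)3(OH)(phen)][Ti(acac)(C2O4)2]

Cation [Nb…]: ligand charges -4, Nb(V) ⇒ ion charge 1+.
Anion [Ti…]: ligand charges -5, Ti(IV) ⇒ ion charge 1−.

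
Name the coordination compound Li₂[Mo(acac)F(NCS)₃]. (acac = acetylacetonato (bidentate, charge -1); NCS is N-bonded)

lithium (acetylacetonato)fluorotriisothiocyanatomolybdate(III)

The 2 lithium counter-ions carry a total charge of +2, so each complex ion is 2−.
Ligand charges: 1×acetylacetonato (-1 each), 1×fluoro (-1 each), 3×isothiocyanato (-1 each); total -5. So Mo + (-5) = 2−, giving Mo = +3.
The complex ion is anionic, so molybdenum takes the -ate form molybdate(III).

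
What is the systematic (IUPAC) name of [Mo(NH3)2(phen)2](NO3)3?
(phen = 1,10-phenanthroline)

diamminebis(1,10-phenanthroline)molybdenum(III) nitrate

The 3 nitrate counter-ions carry a total charge of -3, so each complex ion is 3+.
Ligand charges: 2×1,10-phenanthroline (neutral), 2×ammine (neutral); total 0. So Mo + (0) = 3+, giving Mo = +3.
Ligands are named alphabetically: ammine before phenanthroline.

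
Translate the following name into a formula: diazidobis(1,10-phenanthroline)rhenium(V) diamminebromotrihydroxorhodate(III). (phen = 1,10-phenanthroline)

Cation [Re…]: ligand charges -2, Re(V) ⇒ ion charge 3+.
Anion [Rh…]: ligand charges -4, Rh(III) ⇒ ion charge 1−.
One 3+ cation requires 3 of the 1− anion.

[Re(N3)2(phen)2][RhBr(NH3)2(OH)3]3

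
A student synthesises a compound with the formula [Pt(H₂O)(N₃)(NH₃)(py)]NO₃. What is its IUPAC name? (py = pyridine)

The 1 nitrate counter-ion carries a total charge of -1, so each complex ion is 1+.
Ligand charges: 1×aqua (neutral), 1×ammine (neutral), 1×azido (-1 each), 1×pyridine (neutral); total -1. So Pt + (-1) = 1+, giving Pt = +2.
Ligands are named alphabetically: ammine before aqua before azido before pyridine.

ammineaquaazido(pyridine)platinum(II) nitrate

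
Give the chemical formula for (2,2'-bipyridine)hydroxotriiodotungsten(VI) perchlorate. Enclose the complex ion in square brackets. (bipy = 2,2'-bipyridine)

Ligands: 1 hydroxo (OH, -1), 1 2,2'-bipyridine (bipy, neutral), 3 iodo (I, -1). Ligand charge sum = -4.
With W in oxidation state +6, the complex ion is [W...]^2+.
Charge balance with perchlorate (-1) requires 1 complex ion per 2 perchlorate.

[W(bipy)I3(OH)](ClO4)2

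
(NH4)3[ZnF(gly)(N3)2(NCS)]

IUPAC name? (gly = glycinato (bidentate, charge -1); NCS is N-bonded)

The 3 ammonium counter-ions carry a total charge of +3, so each complex ion is 3−.
Ligand charges: 1×glycinato (-1 each), 2×azido (-1 each), 1×fluoro (-1 each), 1×isothiocyanato (-1 each); total -5. So Zn + (-5) = 3−, giving Zn = +2.
Ligands are named alphabetically: azido before fluoro before glycinato before isothiocyanato.
The complex ion is anionic, so zinc takes the -ate form zincate(II).

ammonium diazidofluoro(glycinato)isothiocyanatozincate(II)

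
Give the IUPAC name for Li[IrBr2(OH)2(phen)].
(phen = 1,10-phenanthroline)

lithium dibromodihydroxo(1,10-phenanthroline)iridate(III)

The 1 lithium counter-ion carries a total charge of +1, so each complex ion is 1−.
Ligand charges: 2×bromo (-1 each), 2×hydroxo (-1 each), 1×1,10-phenanthroline (neutral); total -4. So Ir + (-4) = 1−, giving Ir = +3.
Ligands are named alphabetically: bromo before hydroxo before phenanthroline.
The complex ion is anionic, so iridium takes the -ate form iridate(III).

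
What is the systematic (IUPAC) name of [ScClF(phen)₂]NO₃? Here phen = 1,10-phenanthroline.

The 1 nitrate counter-ion carries a total charge of -1, so each complex ion is 1+.
Ligand charges: 1×chloro (-1 each), 1×fluoro (-1 each), 2×1,10-phenanthroline (neutral); total -2. So Sc + (-2) = 1+, giving Sc = +3.
Ligands are named alphabetically: chloro before fluoro before phenanthroline.

chlorofluorobis(1,10-phenanthroline)scandium(III) nitrate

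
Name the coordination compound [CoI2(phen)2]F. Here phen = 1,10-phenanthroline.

diiodobis(1,10-phenanthroline)cobalt(III) fluoride

The 1 fluoride counter-ion carries a total charge of -1, so each complex ion is 1+.
Ligand charges: 2×1,10-phenanthroline (neutral), 2×iodo (-1 each); total -2. So Co + (-2) = 1+, giving Co = +3.
Ligands are named alphabetically: iodo before phenanthroline.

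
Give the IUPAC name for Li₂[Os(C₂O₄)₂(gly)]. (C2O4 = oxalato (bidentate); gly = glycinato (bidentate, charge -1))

The 2 lithium counter-ions carry a total charge of +2, so each complex ion is 2−.
Ligand charges: 2×oxalato (-2 each), 1×glycinato (-1 each); total -5. So Os + (-5) = 2−, giving Os = +3.
The complex ion is anionic, so osmium takes the -ate form osmate(III).

lithium (glycinato)dioxalatoosmate(III)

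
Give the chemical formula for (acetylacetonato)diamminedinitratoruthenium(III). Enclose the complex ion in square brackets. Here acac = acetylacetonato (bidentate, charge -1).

Ligands: 2 ammine (NH3, neutral), 2 nitrato (NO3, -1), 1 acetylacetonato (acac, -1). Ligand charge sum = -3.
With Ru in oxidation state +3, the complex ion is [Ru...].

[Ru(acac)(NH3)2(NO3)2]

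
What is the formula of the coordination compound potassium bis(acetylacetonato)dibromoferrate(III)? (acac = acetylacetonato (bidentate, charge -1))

K[Fe(acac)2Br2]

Ligands: 2 bromo (Br, -1), 2 acetylacetonato (acac, -1). Ligand charge sum = -4.
With Fe in oxidation state +3, the complex ion is [Fe...]^1−.
Charge balance with potassium (+1) requires 1 complex ion per 1 potassium.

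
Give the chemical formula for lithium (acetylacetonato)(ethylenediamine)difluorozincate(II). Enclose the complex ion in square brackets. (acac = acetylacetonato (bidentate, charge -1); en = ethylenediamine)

Li[Zn(acac)(en)F2]

Ligands: 1 acetylacetonato (acac, -1), 2 fluoro (F, -1), 1 ethylenediamine (en, neutral). Ligand charge sum = -3.
With Zn in oxidation state +2, the complex ion is [Zn...]^1−.
Charge balance with lithium (+1) requires 1 complex ion per 1 lithium.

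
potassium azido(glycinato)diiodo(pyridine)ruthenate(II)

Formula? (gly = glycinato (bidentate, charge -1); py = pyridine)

Ligands: 1 glycinato (gly, -1), 1 azido (N3, -1), 1 pyridine (py, neutral), 2 iodo (I, -1). Ligand charge sum = -4.
Charge balance with potassium (+1) requires 1 complex ion per 2 potassium.

K2[Ru(gly)I2(N3)(py)]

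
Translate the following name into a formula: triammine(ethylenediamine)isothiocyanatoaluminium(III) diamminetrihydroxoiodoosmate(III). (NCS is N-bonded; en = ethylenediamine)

[Al(en)(NCS)(NH3)3][OsI(NH3)2(OH)3]2

Cation [Al…]: ligand charges -1, Al(III) ⇒ ion charge 2+.
Anion [Os…]: ligand charges -4, Os(III) ⇒ ion charge 1−.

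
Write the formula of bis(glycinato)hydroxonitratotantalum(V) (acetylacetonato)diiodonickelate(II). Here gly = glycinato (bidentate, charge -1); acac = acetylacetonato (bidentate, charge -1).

Cation [Ta…]: ligand charges -4, Ta(V) ⇒ ion charge 1+.
Anion [Ni…]: ligand charges -3, Ni(II) ⇒ ion charge 1−.

[Ta(gly)2(NO3)(OH)][Ni(acac)I2]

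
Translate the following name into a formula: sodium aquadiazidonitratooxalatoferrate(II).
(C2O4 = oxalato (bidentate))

Ligands: 1 aqua (H2O, neutral), 2 azido (N3, -1), 1 nitrato (NO3, -1), 1 oxalato (C2O4, -2). Ligand charge sum = -5.
With Fe in oxidation state +2, the complex ion is [Fe...]^3−.
Charge balance with sodium (+1) requires 1 complex ion per 3 sodium.

Na3[Fe(C2O4)(H2O)(N3)2(NO3)]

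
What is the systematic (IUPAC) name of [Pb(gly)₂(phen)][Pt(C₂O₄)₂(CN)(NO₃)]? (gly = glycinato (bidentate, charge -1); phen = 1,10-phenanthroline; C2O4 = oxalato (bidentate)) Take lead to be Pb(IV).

bis(glycinato)(1,10-phenanthroline)lead(IV) cyanonitratodioxalatoplatinate(IV)

Both ions are complex: the cation is named first with the plain metal name, the anion second with the -ate form; each ion's ligands are alphabetised independently.
Pb is given as +4; the cation's ligand charges sum to -2, so the complex cation is 2+.
A 1:1 salt means the anion carries the equal and opposite charge, 2−.
Anion: ligand charges sum to -6; for the ion to be 2−, Pt = +4.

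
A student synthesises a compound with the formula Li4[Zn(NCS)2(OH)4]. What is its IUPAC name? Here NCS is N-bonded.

The 4 lithium counter-ions carry a total charge of +4, so each complex ion is 4−.
Ligand charges: 4×hydroxo (-1 each), 2×isothiocyanato (-1 each); total -6. So Zn + (-6) = 4−, giving Zn = +2.
Ligands are named alphabetically: hydroxo before isothiocyanato.
The complex ion is anionic, so zinc takes the -ate form zincate(II).

lithium tetrahydroxodiisothiocyanatozincate(II)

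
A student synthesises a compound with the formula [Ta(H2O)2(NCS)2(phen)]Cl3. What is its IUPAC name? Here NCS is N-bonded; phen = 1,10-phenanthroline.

diaquadiisothiocyanato(1,10-phenanthroline)tantalum(V) chloride

The 3 chloride counter-ions carry a total charge of -3, so each complex ion is 3+.
Ligand charges: 2×isothiocyanato (-1 each), 1×1,10-phenanthroline (neutral), 2×aqua (neutral); total -2. So Ta + (-2) = 3+, giving Ta = +5.
Ligands are named alphabetically: aqua before isothiocyanato before phenanthroline.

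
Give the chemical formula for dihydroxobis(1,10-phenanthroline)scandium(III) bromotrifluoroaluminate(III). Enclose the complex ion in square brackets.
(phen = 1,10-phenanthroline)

Cation [Sc…]: ligand charges -2, Sc(III) ⇒ ion charge 1+.
Anion [Al…]: ligand charges -4, Al(III) ⇒ ion charge 1−.

[Sc(OH)2(phen)2][AlBrF3]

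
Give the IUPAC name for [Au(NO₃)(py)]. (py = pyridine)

There is no counter-ion, so the complex is neutral overall.
Ligand charges: 1×pyridine (neutral), 1×nitrato (-1 each); total -1. So Au + (-1) = 0, giving Au = +1.
Ligands are named alphabetically: nitrato before pyridine.

nitrato(pyridine)gold(I)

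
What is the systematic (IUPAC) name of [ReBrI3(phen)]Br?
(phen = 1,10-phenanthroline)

The 1 bromide counter-ion carries a total charge of -1, so each complex ion is 1+.
Ligand charges: 3×iodo (-1 each), 1×bromo (-1 each), 1×1,10-phenanthroline (neutral); total -4. So Re + (-4) = 1+, giving Re = +5.
Ligands are named alphabetically: bromo before iodo before phenanthroline.

bromotriiodo(1,10-phenanthroline)rhenium(V) bromide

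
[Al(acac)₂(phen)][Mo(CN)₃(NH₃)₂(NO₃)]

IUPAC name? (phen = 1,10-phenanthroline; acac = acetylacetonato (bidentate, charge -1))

bis(acetylacetonato)(1,10-phenanthroline)aluminium(III) diamminetricyanonitratomolybdate(III)

Aluminium is always +3 in its complexes; the cation's ligand charges sum to -2, so the complex cation is 1+.
A 1:1 salt means the anion carries the equal and opposite charge, 1−.
Anion: ligand charges sum to -4; for the ion to be 1−, Mo = +3.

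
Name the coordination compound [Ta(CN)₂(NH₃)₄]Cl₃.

tetraamminedicyanotantalum(V) chloride

The 3 chloride counter-ions carry a total charge of -3, so each complex ion is 3+.
Ligand charges: 4×ammine (neutral), 2×cyano (-1 each); total -2. So Ta + (-2) = 3+, giving Ta = +5.
Ligands are named alphabetically: ammine before cyano.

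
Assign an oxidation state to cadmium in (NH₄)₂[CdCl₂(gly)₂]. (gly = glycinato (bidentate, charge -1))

+2

2 ammonium outside the brackets (+1 each) → the complex ion is 2−.
Ligand charges: 2×gly = -2; 2×Cl = -2; sum -4.
Cd + (-4) = 2− ⇒ Cd is +2.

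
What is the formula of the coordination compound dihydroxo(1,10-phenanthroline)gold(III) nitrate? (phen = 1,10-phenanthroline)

Ligands: 2 hydroxo (OH, -1), 1 1,10-phenanthroline (phen, neutral). Ligand charge sum = -2.
With Au in oxidation state +3, the complex ion is [Au...]^1+.
Charge balance with nitrate (-1) requires 1 complex ion per 1 nitrate.

[Au(OH)2(phen)]NO3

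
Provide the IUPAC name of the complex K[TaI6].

potassium hexaiodotantalate(V)

The 1 potassium counter-ion carries a total charge of +1, so each complex ion is 1−.
Ligand charges: 6×iodo (-1 each); total -6. So Ta + (-6) = 1−, giving Ta = +5.
The complex ion is anionic, so tantalum takes the -ate form tantalate(V).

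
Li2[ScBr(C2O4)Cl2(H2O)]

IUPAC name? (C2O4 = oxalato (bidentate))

The 2 lithium counter-ions carry a total charge of +2, so each complex ion is 2−.
Ligand charges: 2×chloro (-1 each), 1×oxalato (-2 each), 1×bromo (-1 each), 1×aqua (neutral); total -5. So Sc + (-5) = 2−, giving Sc = +3.
Ligands are named alphabetically: aqua before bromo before chloro before oxalato.
The complex ion is anionic, so scandium takes the -ate form scandate(III).

lithium aquabromodichlorooxalatoscandate(III)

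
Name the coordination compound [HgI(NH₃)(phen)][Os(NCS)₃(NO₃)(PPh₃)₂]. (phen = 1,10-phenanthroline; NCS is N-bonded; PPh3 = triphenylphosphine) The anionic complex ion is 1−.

ammineiodo(1,10-phenanthroline)mercury(II) triisothiocyanatonitratobis(triphenylphosphine)osmate(III)

Both ions are complex: the cation is named first with the plain metal name, the anion second with the -ate form; each ion's ligands are alphabetised independently.
The complex anion is given as 1−; its ligand charges sum to -4, so Os = +3.
A 1:1 salt means the cation carries the equal and opposite charge, 1+.
Cation: ligand charges sum to -1; for the ion to be 1+, Hg = +2.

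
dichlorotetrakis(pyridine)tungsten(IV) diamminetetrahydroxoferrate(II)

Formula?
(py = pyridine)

Cation [W…]: ligand charges -2, W(IV) ⇒ ion charge 2+.
Anion [Fe…]: ligand charges -4, Fe(II) ⇒ ion charge 2−.

[WCl2(py)4][Fe(NH3)2(OH)4]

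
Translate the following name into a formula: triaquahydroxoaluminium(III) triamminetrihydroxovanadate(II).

[Al(H2O)3(OH)][V(NH3)3(OH)3]2

Cation [Al…]: ligand charges -1, Al(III) ⇒ ion charge 2+.
Anion [V…]: ligand charges -3, V(II) ⇒ ion charge 1−.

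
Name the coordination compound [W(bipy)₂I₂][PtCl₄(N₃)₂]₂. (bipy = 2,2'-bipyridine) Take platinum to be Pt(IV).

Both ions are complex: the cation is named first with the plain metal name, the anion second with the -ate form; each ion's ligands are alphabetised independently.
Pt is given as +4; the anion's ligand charges sum to -6, so the complex anion is 2−.
With 2 anions per cation, the cation must be 2×2 = 4+.
Cation: ligand charges sum to -2; for the ion to be 4+, W = +6.

bis(2,2'-bipyridine)diiodotungsten(VI) diazidotetrachloroplatinate(IV)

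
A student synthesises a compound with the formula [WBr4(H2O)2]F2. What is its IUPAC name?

diaquatetrabromotungsten(VI) fluoride

The 2 fluoride counter-ions carry a total charge of -2, so each complex ion is 2+.
Ligand charges: 4×bromo (-1 each), 2×aqua (neutral); total -4. So W + (-4) = 2+, giving W = +6.
Ligands are named alphabetically: aqua before bromo.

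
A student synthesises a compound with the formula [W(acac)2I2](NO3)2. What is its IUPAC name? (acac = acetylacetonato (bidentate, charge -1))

The 2 nitrate counter-ions carry a total charge of -2, so each complex ion is 2+.
Ligand charges: 2×iodo (-1 each), 2×acetylacetonato (-1 each); total -4. So W + (-4) = 2+, giving W = +6.
Ligands are named alphabetically: acetylacetonato before iodo.

bis(acetylacetonato)diiodotungsten(VI) nitrate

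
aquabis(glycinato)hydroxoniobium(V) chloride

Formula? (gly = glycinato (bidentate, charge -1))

[Nb(gly)2(H2O)(OH)]Cl2

Ligands: 2 glycinato (gly, -1), 1 aqua (H2O, neutral), 1 hydroxo (OH, -1). Ligand charge sum = -3.
With Nb in oxidation state +5, the complex ion is [Nb...]^2+.
Charge balance with chloride (-1) requires 1 complex ion per 2 chloride.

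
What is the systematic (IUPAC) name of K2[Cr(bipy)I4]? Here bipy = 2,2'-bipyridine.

The 2 potassium counter-ions carry a total charge of +2, so each complex ion is 2−.
Ligand charges: 1×2,2'-bipyridine (neutral), 4×iodo (-1 each); total -4. So Cr + (-4) = 2−, giving Cr = +2.
Ligands are named alphabetically: bipyridine before iodo.
The complex ion is anionic, so chromium takes the -ate form chromate(II).

potassium (2,2'-bipyridine)tetraiodochromate(II)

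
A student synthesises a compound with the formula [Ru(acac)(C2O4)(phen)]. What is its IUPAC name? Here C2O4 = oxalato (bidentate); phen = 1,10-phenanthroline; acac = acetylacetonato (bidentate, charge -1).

There is no counter-ion, so the complex is neutral overall.
Ligand charges: 1×oxalato (-2 each), 1×1,10-phenanthroline (neutral), 1×acetylacetonato (-1 each); total -3. So Ru + (-3) = 0, giving Ru = +3.
Ligands are named alphabetically: acetylacetonato before oxalato before phenanthroline.

(acetylacetonato)oxalato(1,10-phenanthroline)ruthenium(III)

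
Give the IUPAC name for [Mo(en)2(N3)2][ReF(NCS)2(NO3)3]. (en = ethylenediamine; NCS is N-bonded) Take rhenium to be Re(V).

diazidobis(ethylenediamine)molybdenum(III) fluorodiisothiocyanatotrinitratorhenate(V)

Re is given as +5; the anion's ligand charges sum to -6, so the complex anion is 1−.
A 1:1 salt means the cation carries the equal and opposite charge, 1+.
Cation: ligand charges sum to -2; for the ion to be 1+, Mo = +3.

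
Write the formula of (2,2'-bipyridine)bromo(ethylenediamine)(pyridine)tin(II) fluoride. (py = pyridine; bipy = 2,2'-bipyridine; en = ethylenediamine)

[Sn(bipy)Br(en)(py)]F

Ligands: 1 pyridine (py, neutral), 1 2,2'-bipyridine (bipy, neutral), 1 ethylenediamine (en, neutral), 1 bromo (Br, -1). Ligand charge sum = -1.
With Sn in oxidation state +2, the complex ion is [Sn...]^1+.
Charge balance with fluoride (-1) requires 1 complex ion per 1 fluoride.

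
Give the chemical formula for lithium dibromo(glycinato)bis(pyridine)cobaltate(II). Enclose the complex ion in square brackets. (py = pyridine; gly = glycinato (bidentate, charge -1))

Li[CoBr2(gly)(py)2]

Ligands: 2 bromo (Br, -1), 2 pyridine (py, neutral), 1 glycinato (gly, -1). Ligand charge sum = -3.
With Co in oxidation state +2, the complex ion is [Co...]^1−.
Charge balance with lithium (+1) requires 1 complex ion per 1 lithium.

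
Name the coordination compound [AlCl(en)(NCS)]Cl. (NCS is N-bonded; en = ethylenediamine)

The 1 chloride counter-ion carries a total charge of -1, so each complex ion is 1+.
Ligand charges: 1×isothiocyanato (-1 each), 1×ethylenediamine (neutral), 1×chloro (-1 each); total -2. So Al + (-2) = 1+, giving Al = +3.
Ligands are named alphabetically: chloro before ethylenediamine before isothiocyanato.

chloro(ethylenediamine)isothiocyanatoaluminium(III) chloride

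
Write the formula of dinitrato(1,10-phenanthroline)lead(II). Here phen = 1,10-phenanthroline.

Ligands: 2 nitrato (NO3, -1), 1 1,10-phenanthroline (phen, neutral). Ligand charge sum = -2.
With Pb in oxidation state +2, the complex ion is [Pb...].

[Pb(NO3)2(phen)]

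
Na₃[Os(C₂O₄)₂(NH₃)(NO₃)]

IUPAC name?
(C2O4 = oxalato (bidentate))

The 3 sodium counter-ions carry a total charge of +3, so each complex ion is 3−.
Ligand charges: 1×ammine (neutral), 1×nitrato (-1 each), 2×oxalato (-2 each); total -5. So Os + (-5) = 3−, giving Os = +2.
Ligands are named alphabetically: ammine before nitrato before oxalato.
The complex ion is anionic, so osmium takes the -ate form osmate(II).

sodium amminenitratodioxalatoosmate(II)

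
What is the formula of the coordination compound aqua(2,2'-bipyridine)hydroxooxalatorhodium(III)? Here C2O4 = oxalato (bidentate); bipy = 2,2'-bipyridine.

Ligands: 1 aqua (H2O, neutral), 1 hydroxo (OH, -1), 1 oxalato (C2O4, -2), 1 2,2'-bipyridine (bipy, neutral). Ligand charge sum = -3.
With Rh in oxidation state +3, the complex ion is [Rh...].

[Rh(bipy)(C2O4)(H2O)(OH)]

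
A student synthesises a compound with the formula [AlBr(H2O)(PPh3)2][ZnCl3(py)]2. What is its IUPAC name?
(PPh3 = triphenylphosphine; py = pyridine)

Both ions are complex: the cation is named first with the plain metal name, the anion second with the -ate form; each ion's ligands are alphabetised independently.
Zinc is always +2 in its complexes; the anion's ligand charges sum to -3, so the complex anion is 1−.
With 2 anions per cation, the cation must be 2×1 = 2+.
Cation: ligand charges sum to -1; for the ion to be 2+, Al = +3.

aquabromobis(triphenylphosphine)aluminium(III) trichloro(pyridine)zincate(II)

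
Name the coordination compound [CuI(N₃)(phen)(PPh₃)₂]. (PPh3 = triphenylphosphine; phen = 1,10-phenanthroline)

There is no counter-ion, so the complex is neutral overall.
Ligand charges: 2×triphenylphosphine (neutral), 1×azido (-1 each), 1×1,10-phenanthroline (neutral), 1×iodo (-1 each); total -2. So Cu + (-2) = 0, giving Cu = +2.
Ligands are named alphabetically: azido before iodo before phenanthroline before triphenylphosphine.

azidoiodo(1,10-phenanthroline)bis(triphenylphosphine)copper(II)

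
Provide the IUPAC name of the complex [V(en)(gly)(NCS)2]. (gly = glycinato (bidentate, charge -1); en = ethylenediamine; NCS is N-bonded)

(ethylenediamine)(glycinato)diisothiocyanatovanadium(III)

There is no counter-ion, so the complex is neutral overall.
Ligand charges: 1×glycinato (-1 each), 1×ethylenediamine (neutral), 2×isothiocyanato (-1 each); total -3. So V + (-3) = 0, giving V = +3.
Ligands are named alphabetically: ethylenediamine before glycinato before isothiocyanato.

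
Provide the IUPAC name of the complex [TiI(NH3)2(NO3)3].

diammineiodotrinitratotitanium(IV)

There is no counter-ion, so the complex is neutral overall.
Ligand charges: 2×ammine (neutral), 3×nitrato (-1 each), 1×iodo (-1 each); total -4. So Ti + (-4) = 0, giving Ti = +4.
Ligands are named alphabetically: ammine before iodo before nitrato.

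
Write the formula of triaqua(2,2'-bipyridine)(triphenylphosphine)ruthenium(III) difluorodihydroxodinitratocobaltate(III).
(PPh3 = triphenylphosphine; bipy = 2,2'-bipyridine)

Cation [Ru…]: ligand charges 0, Ru(III) ⇒ ion charge 3+.
Anion [Co…]: ligand charges -6, Co(III) ⇒ ion charge 3−.
One 3+ cation balances one 3− anion.

[Ru(bipy)(H2O)3(PPh3)][CoF2(NO3)2(OH)2]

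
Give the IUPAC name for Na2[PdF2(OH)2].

sodium difluorodihydroxopalladate(II)

The 2 sodium counter-ions carry a total charge of +2, so each complex ion is 2−.
Ligand charges: 2×hydroxo (-1 each), 2×fluoro (-1 each); total -4. So Pd + (-4) = 2−, giving Pd = +2.
Ligands are named alphabetically: fluoro before hydroxo.
The complex ion is anionic, so palladium takes the -ate form palladate(II).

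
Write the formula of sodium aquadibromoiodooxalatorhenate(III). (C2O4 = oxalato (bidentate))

Na2[ReBr2(C2O4)(H2O)I]

Ligands: 1 oxalato (C2O4, -2), 2 bromo (Br, -1), 1 iodo (I, -1), 1 aqua (H2O, neutral). Ligand charge sum = -5.
With Re in oxidation state +3, the complex ion is [Re...]^2−.
Charge balance with sodium (+1) requires 1 complex ion per 2 sodium.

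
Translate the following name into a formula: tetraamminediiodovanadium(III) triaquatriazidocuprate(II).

[VI2(NH3)4][Cu(H2O)3(N3)3]

Cation [V…]: ligand charges -2, V(III) ⇒ ion charge 1+.
Anion [Cu…]: ligand charges -3, Cu(II) ⇒ ion charge 1−.
One 1+ cation balances one 1− anion.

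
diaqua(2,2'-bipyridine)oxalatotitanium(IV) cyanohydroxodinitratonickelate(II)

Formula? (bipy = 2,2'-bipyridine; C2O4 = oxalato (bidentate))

[Ti(bipy)(C2O4)(H2O)2][Ni(CN)(NO3)2(OH)]

Cation [Ti…]: ligand charges -2, Ti(IV) ⇒ ion charge 2+.
Anion [Ni…]: ligand charges -4, Ni(II) ⇒ ion charge 2−.
One 2+ cation balances one 2− anion.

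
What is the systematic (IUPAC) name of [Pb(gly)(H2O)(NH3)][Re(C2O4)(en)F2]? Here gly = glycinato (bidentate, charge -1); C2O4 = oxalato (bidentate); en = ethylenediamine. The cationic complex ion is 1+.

Both ions are complex: the cation is named first with the plain metal name, the anion second with the -ate form; each ion's ligands are alphabetised independently.
The complex cation is given as 1+; its ligand charges sum to -1, so Pb = +2.
A 1:1 salt means the anion carries the equal and opposite charge, 1−.
Anion: ligand charges sum to -4; for the ion to be 1−, Re = +3.

ammineaqua(glycinato)lead(II) (ethylenediamine)difluorooxalatorhenate(III)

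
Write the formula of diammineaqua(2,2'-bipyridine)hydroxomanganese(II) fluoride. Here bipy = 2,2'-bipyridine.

[Mn(bipy)(H2O)(NH3)2(OH)]F

Ligands: 1 hydroxo (OH, -1), 2 ammine (NH3, neutral), 1 aqua (H2O, neutral), 1 2,2'-bipyridine (bipy, neutral). Ligand charge sum = -1.
With Mn in oxidation state +2, the complex ion is [Mn...]^1+.
Charge balance with fluoride (-1) requires 1 complex ion per 1 fluoride.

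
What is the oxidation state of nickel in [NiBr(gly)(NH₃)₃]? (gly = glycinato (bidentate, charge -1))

No counter-ion: the bracketed complex is neutral.
Ligand charges: 1×gly = -1; 3×NH3 neutral; 1×Br = -1; sum -2.
Ni + (-2) = 0 ⇒ Ni is +2.

+2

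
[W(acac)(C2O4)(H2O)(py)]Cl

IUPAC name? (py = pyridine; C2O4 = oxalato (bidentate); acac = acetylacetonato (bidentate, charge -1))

(acetylacetonato)aquaoxalato(pyridine)tungsten(IV) chloride

The 1 chloride counter-ion carries a total charge of -1, so each complex ion is 1+.
Ligand charges: 1×pyridine (neutral), 1×oxalato (-2 each), 1×acetylacetonato (-1 each), 1×aqua (neutral); total -3. So W + (-3) = 1+, giving W = +4.
Ligands are named alphabetically: acetylacetonato before aqua before oxalato before pyridine.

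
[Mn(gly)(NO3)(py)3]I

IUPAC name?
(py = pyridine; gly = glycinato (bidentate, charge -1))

The 1 iodide counter-ion carries a total charge of -1, so each complex ion is 1+.
Ligand charges: 1×nitrato (-1 each), 3×pyridine (neutral), 1×glycinato (-1 each); total -2. So Mn + (-2) = 1+, giving Mn = +3.
Ligands are named alphabetically: glycinato before nitrato before pyridine.

(glycinato)nitratotris(pyridine)manganese(III) iodide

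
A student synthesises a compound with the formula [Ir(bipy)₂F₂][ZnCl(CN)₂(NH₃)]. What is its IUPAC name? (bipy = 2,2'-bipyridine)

Zinc is always +2 in its complexes; the anion's ligand charges sum to -3, so the complex anion is 1−.
A 1:1 salt means the cation carries the equal and opposite charge, 1+.
Cation: ligand charges sum to -2; for the ion to be 1+, Ir = +3.

bis(2,2'-bipyridine)difluoroiridium(III) amminechlorodicyanozincate(II)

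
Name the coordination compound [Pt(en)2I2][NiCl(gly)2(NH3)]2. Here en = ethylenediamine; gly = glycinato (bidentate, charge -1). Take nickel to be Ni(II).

Both ions are complex: the cation is named first with the plain metal name, the anion second with the -ate form; each ion's ligands are alphabetised independently.
Ni is given as +2; the anion's ligand charges sum to -3, so the complex anion is 1−.
With 2 anions per cation, the cation must be 2×1 = 2+.
Cation: ligand charges sum to -2; for the ion to be 2+, Pt = +4.

bis(ethylenediamine)diiodoplatinum(IV) amminechlorobis(glycinato)nickelate(II)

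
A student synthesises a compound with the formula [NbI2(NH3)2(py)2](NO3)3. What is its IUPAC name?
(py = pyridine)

diamminediiodobis(pyridine)niobium(V) nitrate

The 3 nitrate counter-ions carry a total charge of -3, so each complex ion is 3+.
Ligand charges: 2×ammine (neutral), 2×iodo (-1 each), 2×pyridine (neutral); total -2. So Nb + (-2) = 3+, giving Nb = +5.
Ligands are named alphabetically: ammine before iodo before pyridine.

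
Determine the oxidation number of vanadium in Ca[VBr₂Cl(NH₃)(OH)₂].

1 calcium outside the brackets (+2 each) → the complex ion is 2−.
Ligand charges: 1×Cl = -1; 2×OH = -2; 1×NH3 neutral; 2×Br = -2; sum -5.
V + (-5) = 2− ⇒ V is +3.

+3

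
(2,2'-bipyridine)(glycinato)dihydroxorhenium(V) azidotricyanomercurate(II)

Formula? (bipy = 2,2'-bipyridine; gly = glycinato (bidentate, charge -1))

[Re(bipy)(gly)(OH)2][Hg(CN)3(N3)]

Cation [Re…]: ligand charges -3, Re(V) ⇒ ion charge 2+.
Anion [Hg…]: ligand charges -4, Hg(II) ⇒ ion charge 2−.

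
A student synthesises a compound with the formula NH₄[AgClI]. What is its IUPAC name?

The 1 ammonium counter-ion carries a total charge of +1, so each complex ion is 1−.
Ligand charges: 1×iodo (-1 each), 1×chloro (-1 each); total -2. So Ag + (-2) = 1−, giving Ag = +1.
Ligands are named alphabetically: chloro before iodo.
The complex ion is anionic, so silver takes the -ate form argentate(I).

ammonium chloroiodoargentate(I)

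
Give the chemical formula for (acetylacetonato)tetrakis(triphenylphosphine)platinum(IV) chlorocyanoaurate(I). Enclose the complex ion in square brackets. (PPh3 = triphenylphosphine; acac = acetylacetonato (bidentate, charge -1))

[Pt(acac)(PPh3)4][AuCl(CN)]3

Cation [Pt…]: ligand charges -1, Pt(IV) ⇒ ion charge 3+.
Anion [Au…]: ligand charges -2, Au(I) ⇒ ion charge 1−.
One 3+ cation requires 3 of the 1− anion.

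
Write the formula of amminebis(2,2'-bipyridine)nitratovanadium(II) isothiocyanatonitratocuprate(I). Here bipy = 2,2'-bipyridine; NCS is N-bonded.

[V(bipy)2(NH3)(NO3)][Cu(NCS)(NO3)]

Cation [V…]: ligand charges -1, V(II) ⇒ ion charge 1+.
Anion [Cu…]: ligand charges -2, Cu(I) ⇒ ion charge 1−.
One 1+ cation balances one 1− anion.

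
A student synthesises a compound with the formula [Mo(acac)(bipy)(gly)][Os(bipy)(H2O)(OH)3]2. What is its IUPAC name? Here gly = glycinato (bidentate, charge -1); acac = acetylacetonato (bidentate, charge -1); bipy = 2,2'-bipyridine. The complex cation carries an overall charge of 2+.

(acetylacetonato)(2,2'-bipyridine)(glycinato)molybdenum(IV) aqua(2,2'-bipyridine)trihydroxoosmate(II)

Both ions are complex: the cation is named first with the plain metal name, the anion second with the -ate form; each ion's ligands are alphabetised independently.
The complex cation is given as 2+; its ligand charges sum to -2, so Mo = +4.
With 2 anions per cation, each anion must be 2/2 = 1−.
Anion: ligand charges sum to -3; for the ion to be 1−, Os = +2.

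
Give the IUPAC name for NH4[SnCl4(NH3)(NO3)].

ammonium amminetetrachloronitratostannate(IV)

The 1 ammonium counter-ion carries a total charge of +1, so each complex ion is 1−.
Ligand charges: 1×ammine (neutral), 4×chloro (-1 each), 1×nitrato (-1 each); total -5. So Sn + (-5) = 1−, giving Sn = +4.
Ligands are named alphabetically: ammine before chloro before nitrato.
The complex ion is anionic, so tin takes the -ate form stannate(IV).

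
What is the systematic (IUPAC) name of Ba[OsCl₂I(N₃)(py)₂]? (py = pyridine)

barium azidodichloroiodobis(pyridine)osmate(II)

The 1 barium counter-ion carries a total charge of +2, so each complex ion is 2−.
Ligand charges: 2×chloro (-1 each), 1×iodo (-1 each), 2×pyridine (neutral), 1×azido (-1 each); total -4. So Os + (-4) = 2−, giving Os = +2.
Ligands are named alphabetically: azido before chloro before iodo before pyridine.
The complex ion is anionic, so osmium takes the -ate form osmate(II).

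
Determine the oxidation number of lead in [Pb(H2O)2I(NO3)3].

+4

No counter-ion: the bracketed complex is neutral.
Ligand charges: 3×NO3 = -3; 2×H2O neutral; 1×I = -1; sum -4.
Pb + (-4) = 0 ⇒ Pb is +4.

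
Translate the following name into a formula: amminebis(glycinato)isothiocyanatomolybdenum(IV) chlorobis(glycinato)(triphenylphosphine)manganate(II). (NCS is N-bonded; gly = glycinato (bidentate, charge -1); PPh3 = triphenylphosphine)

[Mo(gly)2(NCS)(NH3)][MnCl(gly)2(PPh3)]

Cation [Mo…]: ligand charges -3, Mo(IV) ⇒ ion charge 1+.
Anion [Mn…]: ligand charges -3, Mn(II) ⇒ ion charge 1−.
One 1+ cation balances one 1− anion.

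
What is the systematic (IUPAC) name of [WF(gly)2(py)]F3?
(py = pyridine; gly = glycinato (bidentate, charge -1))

fluorobis(glycinato)(pyridine)tungsten(VI) fluoride

The 3 fluoride counter-ions carry a total charge of -3, so each complex ion is 3+.
Ligand charges: 1×pyridine (neutral), 2×glycinato (-1 each), 1×fluoro (-1 each); total -3. So W + (-3) = 3+, giving W = +6.
Ligands are named alphabetically: fluoro before glycinato before pyridine.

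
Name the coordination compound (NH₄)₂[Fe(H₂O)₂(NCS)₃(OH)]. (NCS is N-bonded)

The 2 ammonium counter-ions carry a total charge of +2, so each complex ion is 2−.
Ligand charges: 2×aqua (neutral), 3×isothiocyanato (-1 each), 1×hydroxo (-1 each); total -4. So Fe + (-4) = 2−, giving Fe = +2.
Ligands are named alphabetically: aqua before hydroxo before isothiocyanato.
The complex ion is anionic, so iron takes the -ate form ferrate(II).

ammonium diaquahydroxotriisothiocyanatoferrate(II)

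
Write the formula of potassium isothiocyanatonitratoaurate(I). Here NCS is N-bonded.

K[Au(NCS)(NO3)]

Ligands: 1 nitrato (NO3, -1), 1 isothiocyanato (NCS, -1). Ligand charge sum = -2.
With Au in oxidation state +1, the complex ion is [Au...]^1−.
Charge balance with potassium (+1) requires 1 complex ion per 1 potassium.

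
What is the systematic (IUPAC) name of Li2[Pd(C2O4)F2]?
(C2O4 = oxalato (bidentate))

lithium difluorooxalatopalladate(II)

The 2 lithium counter-ions carry a total charge of +2, so each complex ion is 2−.
Ligand charges: 1×oxalato (-2 each), 2×fluoro (-1 each); total -4. So Pd + (-4) = 2−, giving Pd = +2.
The complex ion is anionic, so palladium takes the -ate form palladate(II).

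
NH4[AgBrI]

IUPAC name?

The 1 ammonium counter-ion carries a total charge of +1, so each complex ion is 1−.
Ligand charges: 1×iodo (-1 each), 1×bromo (-1 each); total -2. So Ag + (-2) = 1−, giving Ag = +1.
The complex ion is anionic, so silver takes the -ate form argentate(I).

ammonium bromoiodoargentate(I)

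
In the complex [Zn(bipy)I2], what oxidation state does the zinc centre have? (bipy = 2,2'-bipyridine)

No counter-ion: the bracketed complex is neutral.
Ligand charges: 2×I = -2; 1×bipy neutral; sum -2.
Zn + (-2) = 0 ⇒ Zn is +2.

+2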